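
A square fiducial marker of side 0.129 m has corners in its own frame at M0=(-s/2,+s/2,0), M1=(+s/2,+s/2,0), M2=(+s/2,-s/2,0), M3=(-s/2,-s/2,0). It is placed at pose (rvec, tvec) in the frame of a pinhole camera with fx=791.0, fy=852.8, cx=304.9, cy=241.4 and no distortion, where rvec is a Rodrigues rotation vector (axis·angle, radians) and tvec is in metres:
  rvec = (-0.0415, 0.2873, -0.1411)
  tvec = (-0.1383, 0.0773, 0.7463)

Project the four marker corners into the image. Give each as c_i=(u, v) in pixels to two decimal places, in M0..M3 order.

c0=(106.25, 410.11) c1=(230.08, 396.55) c2=(212.39, 246.25) c3=(90.65, 266.73)

Intrinsics K: fx=791.0, fy=852.8, cx=304.9, cy=241.4
Marker side s = 0.129 m; corners in marker frame (Z=0):
  M0 = (-0.0645, +0.0645, 0)
  M1 = (+0.0645, +0.0645, 0)
  M2 = (+0.0645, -0.0645, 0)
  M3 = (-0.0645, -0.0645, 0)
rvec = (-0.0415, 0.2873, -0.1411), |rvec| = θ = 0.32276 rad = 18.493°
Rodrigues: sinθ=0.31718, 1−cosθ=0.05164; R = I + sinθ·[k]× + (1−cosθ)·[k]×²:
    [+0.94922 +0.13275 +0.28524]
    [-0.14457 +0.98928 +0.02069]
    [-0.27944 -0.06088 +0.95823]
t = (-0.1383, 0.0773, 0.7463) m
M0: Pc = R·M0+t = (-0.19096, +0.15043, +0.76040); u = 791.0·(-0.19096)/0.76040 + 304.9 = 106.2525, v = 852.8·(+0.15043)/0.76040 + 241.4 = 410.1139
M1: Pc = R·M1+t = (-0.06851, +0.13178, +0.72435); u = 791.0·(-0.06851)/0.72435 + 304.9 = 230.0830, v = 852.8·(+0.13178)/0.72435 + 241.4 = 396.5528
M2: Pc = R·M2+t = (-0.08564, +0.00417, +0.73220); u = 791.0·(-0.08564)/0.73220 + 304.9 = 212.3851, v = 852.8·(+0.00417)/0.73220 + 241.4 = 246.2529
M3: Pc = R·M3+t = (-0.20809, +0.02282, +0.76825); u = 791.0·(-0.20809)/0.76825 + 304.9 = 90.6509, v = 852.8·(+0.02282)/0.76825 + 241.4 = 266.7276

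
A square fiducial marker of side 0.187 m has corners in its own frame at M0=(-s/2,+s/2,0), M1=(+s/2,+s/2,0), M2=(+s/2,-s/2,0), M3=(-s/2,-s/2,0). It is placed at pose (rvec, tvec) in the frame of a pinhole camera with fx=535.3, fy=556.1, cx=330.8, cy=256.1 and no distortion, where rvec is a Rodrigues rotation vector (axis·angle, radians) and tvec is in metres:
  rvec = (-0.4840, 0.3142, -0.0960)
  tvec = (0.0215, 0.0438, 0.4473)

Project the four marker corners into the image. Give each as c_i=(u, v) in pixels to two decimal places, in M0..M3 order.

Intrinsics K: fx=535.3, fy=556.1, cx=330.8, cy=256.1
Marker side s = 0.187 m; corners in marker frame (Z=0):
  M0 = (-0.0935, +0.0935, 0)
  M1 = (+0.0935, +0.0935, 0)
  M2 = (+0.0935, -0.0935, 0)
  M3 = (-0.0935, -0.0935, 0)
rvec = (-0.4840, 0.3142, -0.0960), |rvec| = θ = 0.58497 rad = 33.516°
Rodrigues: sinθ=0.55218, 1−cosθ=0.16627; R = I + sinθ·[k]× + (1−cosθ)·[k]×²:
    [+0.94755 +0.01673 +0.31916]
    [-0.16451 +0.88170 +0.44221]
    [-0.27401 -0.47152 +0.83820]
t = (0.0215, 0.0438, 0.4473) m
M0: Pc = R·M0+t = (-0.06553, +0.14162, +0.42883); u = 535.3·(-0.06553)/0.42883 + 330.8 = 248.9977, v = 556.1·(+0.14162)/0.42883 + 256.1 = 439.7499
M1: Pc = R·M1+t = (+0.11166, +0.11086, +0.37759); u = 535.3·(+0.11166)/0.37759 + 330.8 = 489.0963, v = 556.1·(+0.11086)/0.37759 + 256.1 = 419.3644
M2: Pc = R·M2+t = (+0.10853, -0.05402, +0.46577); u = 535.3·(+0.10853)/0.46577 + 330.8 = 455.5347, v = 556.1·(-0.05402)/0.46577 + 256.1 = 191.6028
M3: Pc = R·M3+t = (-0.06866, -0.02326, +0.51701); u = 535.3·(-0.06866)/0.51701 + 330.8 = 259.7107, v = 556.1·(-0.02326)/0.51701 + 256.1 = 231.0846

c0=(249.00, 439.75) c1=(489.10, 419.36) c2=(455.53, 191.60) c3=(259.71, 231.08)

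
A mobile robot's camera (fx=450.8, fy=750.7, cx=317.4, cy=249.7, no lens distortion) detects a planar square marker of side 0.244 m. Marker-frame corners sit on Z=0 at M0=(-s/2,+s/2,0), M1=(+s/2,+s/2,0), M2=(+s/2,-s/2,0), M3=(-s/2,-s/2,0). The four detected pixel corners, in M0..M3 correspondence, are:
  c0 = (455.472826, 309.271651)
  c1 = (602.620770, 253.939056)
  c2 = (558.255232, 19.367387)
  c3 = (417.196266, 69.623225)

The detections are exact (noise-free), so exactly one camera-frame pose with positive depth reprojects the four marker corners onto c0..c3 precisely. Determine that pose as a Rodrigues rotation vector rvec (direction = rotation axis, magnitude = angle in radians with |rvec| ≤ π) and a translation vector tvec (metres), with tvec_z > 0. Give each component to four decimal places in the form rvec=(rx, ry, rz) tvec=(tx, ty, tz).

rvec=(-0.1405, -0.0189, -0.2191) tvec=(0.3110, -0.0875, 0.7343)

Intrinsics K: fx=450.8, fy=750.7, cx=317.4, cy=249.7
Marker side s = 0.244 m; corners in marker frame (Z=0):
  M0 = (-0.1220, +0.1220, 0)
  M1 = (+0.1220, +0.1220, 0)
  M2 = (+0.1220, -0.1220, 0)
  M3 = (-0.1220, -0.1220, 0)
Detected image corners:
  c0 = (455.472826, 309.271651) px
  c1 = (602.620770, 253.939056) px
  c2 = (558.255232, 19.367387) px
  c3 = (417.196266, 69.623225) px
Planar DLT: solve 8×8 A·h = b for H (H[2,2]=1):
  H  [+613.81166 +74.63949 +508.32282]
  H  [-208.59376 +941.30601 +160.20492]
  H  [+0.04624 -0.18643 +1.00000]
B = K⁻¹H; ‖b₁‖=1.361801, ‖b₂‖=1.361801; λ = 2/(‖b₁‖+‖b₂‖) = 0.734322, sign → tz>0 ⇒ λ=+0.734322
r₁ = λ·B[:,0] = (+0.97595,-0.21534,+0.03395); r₂ = λ·B[:,1] = (+0.21797,+0.96631,-0.13690)
r₃ = r₁×r₂ = (-0.00333,+0.14101,+0.99000); SVD([r₁ r₂ r₃]) → R = UVᵀ:
  R  [+0.97595 +0.21797 -0.00333]
  R  [-0.21534 +0.96631 +0.14101]
  R  [+0.03395 -0.13690 +0.99000]
t = (+0.31100, -0.08754, +0.73432) m
tr R = 2.932257; θ = arccos((tr R − 1)/2) = 0.261014 rad = 14.955°
axis k = ((R−Rᵀ)₃₂, (R−Rᵀ)₁₃, (R−Rᵀ)₂₁) / (2 sinθ) = (-0.538460, -0.072242, -0.839549)
rvec = θ·k = (-0.140546, -0.018856, -0.219134)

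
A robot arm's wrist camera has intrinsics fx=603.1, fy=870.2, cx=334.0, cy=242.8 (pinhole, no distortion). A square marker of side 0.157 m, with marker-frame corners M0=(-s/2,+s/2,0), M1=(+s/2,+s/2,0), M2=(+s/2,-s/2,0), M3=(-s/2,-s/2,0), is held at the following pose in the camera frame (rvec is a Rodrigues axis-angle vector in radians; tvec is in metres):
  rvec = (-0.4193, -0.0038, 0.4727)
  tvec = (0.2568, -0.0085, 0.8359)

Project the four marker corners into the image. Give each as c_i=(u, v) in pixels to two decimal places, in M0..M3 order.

Intrinsics K: fx=603.1, fy=870.2, cx=334.0, cy=242.8
Marker side s = 0.157 m; corners in marker frame (Z=0):
  M0 = (-0.0785, +0.0785, 0)
  M1 = (+0.0785, +0.0785, 0)
  M2 = (+0.0785, -0.0785, 0)
  M3 = (-0.0785, -0.0785, 0)
rvec = (-0.4193, -0.0038, 0.4727), |rvec| = θ = 0.63188 rad = 36.204°
Rodrigues: sinθ=0.59066, 1−cosθ=0.19308; R = I + sinθ·[k]× + (1−cosθ)·[k]×²:
    [+0.89194 -0.44110 -0.09940]
    [+0.44264 +0.80693 +0.39108]
    [-0.09230 -0.39282 +0.91497]
t = (0.2568, -0.0085, 0.8359) m
M0: Pc = R·M0+t = (+0.15216, +0.02010, +0.81231); u = 603.1·(+0.15216)/0.81231 + 334.0 = 446.9691, v = 870.2·(+0.02010)/0.81231 + 242.8 = 264.3289
M1: Pc = R·M1+t = (+0.29219, +0.08959, +0.79782); u = 603.1·(+0.29219)/0.79782 + 334.0 = 554.8779, v = 870.2·(+0.08959)/0.79782 + 242.8 = 340.5187
M2: Pc = R·M2+t = (+0.36144, -0.03710, +0.85949); u = 603.1·(+0.36144)/0.85949 + 334.0 = 587.6226, v = 870.2·(-0.03710)/0.85949 + 242.8 = 205.2411
M3: Pc = R·M3+t = (+0.22141, -0.10659, +0.87398); u = 603.1·(+0.22141)/0.87398 + 334.0 = 486.7855, v = 870.2·(-0.10659)/0.87398 + 242.8 = 136.6706

c0=(446.97, 264.33) c1=(554.88, 340.52) c2=(587.62, 205.24) c3=(486.79, 136.67)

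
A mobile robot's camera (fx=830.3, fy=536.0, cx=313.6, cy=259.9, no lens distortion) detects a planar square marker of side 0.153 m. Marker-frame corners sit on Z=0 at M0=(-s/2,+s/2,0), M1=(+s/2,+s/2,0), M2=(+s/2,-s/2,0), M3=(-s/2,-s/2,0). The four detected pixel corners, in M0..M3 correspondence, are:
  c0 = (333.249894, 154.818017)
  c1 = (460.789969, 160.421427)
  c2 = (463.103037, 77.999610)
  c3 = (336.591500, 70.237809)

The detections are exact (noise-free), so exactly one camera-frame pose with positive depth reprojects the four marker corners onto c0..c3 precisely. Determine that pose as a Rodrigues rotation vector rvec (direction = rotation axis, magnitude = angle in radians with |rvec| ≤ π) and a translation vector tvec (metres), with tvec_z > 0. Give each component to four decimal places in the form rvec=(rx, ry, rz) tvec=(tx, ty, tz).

rvec=(-0.0452, -0.1690, 0.0303) tvec=(0.0999, -0.2604, 0.9683)

Intrinsics K: fx=830.3, fy=536.0, cx=313.6, cy=259.9
Marker side s = 0.153 m; corners in marker frame (Z=0):
  M0 = (-0.0765, +0.0765, 0)
  M1 = (+0.0765, +0.0765, 0)
  M2 = (+0.0765, -0.0765, 0)
  M3 = (-0.0765, -0.0765, 0)
Detected image corners:
  c0 = (333.249894, 154.818017) px
  c1 = (460.789969, 160.421427) px
  c2 = (463.103037, 77.999610) px
  c3 = (336.591500, 70.237809) px
Planar DLT: solve 8×8 A·h = b for H (H[2,2]=1):
  H  [+899.09984 -37.98772 +399.27885]
  H  [+63.73431 +539.97877 +115.75666]
  H  [+0.17287 -0.04907 +1.00000]
B = K⁻¹H; ‖b₁‖=1.032744, ‖b₂‖=1.032744; λ = 2/(‖b₁‖+‖b₂‖) = 0.968294, sign → tz>0 ⇒ λ=+0.968294
r₁ = λ·B[:,0] = (+0.98531,+0.03397,+0.16739); r₂ = λ·B[:,1] = (-0.02635,+0.99852,-0.04752)
r₃ = r₁×r₂ = (-0.16876,+0.04241,+0.98474); SVD([r₁ r₂ r₃]) → R = UVᵀ:
  R  [+0.98530 -0.02635 -0.16876]
  R  [+0.03397 +0.99852 +0.04241]
  R  [+0.16739 -0.04752 +0.98474]
t = (+0.09992, -0.26040, +0.96829) m
tr R = 2.968572; θ = arccos((tr R − 1)/2) = 0.177512 rad = 10.171°
axis k = ((R−Rᵀ)₃₂, (R−Rᵀ)₁₃, (R−Rᵀ)₂₁) / (2 sinθ) = (-0.254634, -0.951832, +0.170813)
rvec = θ·k = (-0.045200, -0.168961, +0.030321)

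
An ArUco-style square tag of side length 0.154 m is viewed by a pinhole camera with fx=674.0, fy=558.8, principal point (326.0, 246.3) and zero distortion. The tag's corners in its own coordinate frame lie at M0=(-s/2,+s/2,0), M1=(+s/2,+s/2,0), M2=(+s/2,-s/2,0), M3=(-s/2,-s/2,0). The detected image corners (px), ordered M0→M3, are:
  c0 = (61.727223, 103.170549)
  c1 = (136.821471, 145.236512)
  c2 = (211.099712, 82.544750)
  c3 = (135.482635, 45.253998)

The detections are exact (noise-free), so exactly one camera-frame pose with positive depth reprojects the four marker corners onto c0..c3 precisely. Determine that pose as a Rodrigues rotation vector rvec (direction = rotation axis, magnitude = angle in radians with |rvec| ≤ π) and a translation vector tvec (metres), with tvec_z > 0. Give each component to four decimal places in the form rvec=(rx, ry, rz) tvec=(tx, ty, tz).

rvec=(-0.3719, 0.2277, 0.6289) tvec=(-0.2707, -0.2638, 0.9609)

Intrinsics K: fx=674.0, fy=558.8, cx=326.0, cy=246.3
Marker side s = 0.154 m; corners in marker frame (Z=0):
  M0 = (-0.0770, +0.0770, 0)
  M1 = (+0.0770, +0.0770, 0)
  M2 = (+0.0770, -0.0770, 0)
  M3 = (-0.0770, -0.0770, 0)
Detected image corners:
  c0 = (61.727223, 103.170549) px
  c1 = (136.821471, 145.236512) px
  c2 = (211.099712, 82.544750) px
  c3 = (135.482635, 45.253998) px
Planar DLT: solve 8×8 A·h = b for H (H[2,2]=1):
  H  [+444.33916 -518.66561 +136.12062]
  H  [+226.24901 +364.91127 +92.89809]
  H  [-0.33034 -0.27942 +1.00000]
B = K⁻¹H; ‖b₁‖=1.040664, ‖b₂‖=1.040664; λ = 2/(‖b₁‖+‖b₂‖) = 0.960925, sign → tz>0 ⇒ λ=+0.960925
r₁ = λ·B[:,0] = (+0.78703,+0.52898,-0.31743); r₂ = λ·B[:,1] = (-0.60960,+0.74586,-0.26850)
r₃ = r₁×r₂ = (+0.09473,+0.40482,+0.90947); SVD([r₁ r₂ r₃]) → R = UVᵀ:
  R  [+0.78703 -0.60960 +0.09473]
  R  [+0.52898 +0.74586 +0.40482]
  R  [-0.31743 -0.26850 +0.90947]
t = (-0.27071, -0.26379, +0.96092) m
tr R = 2.442362; θ = arccos((tr R − 1)/2) = 0.765291 rad = 43.848°
axis k = ((R−Rᵀ)₃₂, (R−Rᵀ)₁₃, (R−Rᵀ)₂₁) / (2 sinθ) = (-0.485983, +0.297484, +0.821781)
rvec = θ·k = (-0.371918, +0.227662, +0.628901)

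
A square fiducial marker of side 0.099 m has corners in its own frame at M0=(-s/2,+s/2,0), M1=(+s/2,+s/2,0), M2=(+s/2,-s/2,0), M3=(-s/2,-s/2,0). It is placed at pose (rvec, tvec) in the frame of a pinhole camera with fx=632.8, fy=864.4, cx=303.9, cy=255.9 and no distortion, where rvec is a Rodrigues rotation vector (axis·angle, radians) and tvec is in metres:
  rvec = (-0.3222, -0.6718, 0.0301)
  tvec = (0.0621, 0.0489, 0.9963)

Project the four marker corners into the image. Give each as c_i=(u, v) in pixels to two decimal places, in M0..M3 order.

c0=(321.89, 337.19) c1=(369.40, 343.42) c2=(362.94, 262.83) c3=(316.49, 251.85)

Intrinsics K: fx=632.8, fy=864.4, cx=303.9, cy=255.9
Marker side s = 0.099 m; corners in marker frame (Z=0):
  M0 = (-0.0495, +0.0495, 0)
  M1 = (+0.0495, +0.0495, 0)
  M2 = (+0.0495, -0.0495, 0)
  M3 = (-0.0495, -0.0495, 0)
rvec = (-0.3222, -0.6718, 0.0301), |rvec| = θ = 0.74568 rad = 42.724°
Rodrigues: sinθ=0.67847, 1−cosθ=0.26537; R = I + sinθ·[k]× + (1−cosθ)·[k]×²:
    [+0.78417 +0.07592 -0.61588]
    [+0.13069 +0.95002 +0.28351]
    [+0.60662 -0.30281 +0.73506]
t = (0.0621, 0.0489, 0.9963) m
M0: Pc = R·M0+t = (+0.02704, +0.08946, +0.95128); u = 632.8·(+0.02704)/0.95128 + 303.9 = 321.8880, v = 864.4·(+0.08946)/0.95128 + 255.9 = 337.1866
M1: Pc = R·M1+t = (+0.10467, +0.10240, +1.01134); u = 632.8·(+0.10467)/1.01134 + 303.9 = 369.3954, v = 864.4·(+0.10240)/1.01134 + 255.9 = 343.4182
M2: Pc = R·M2+t = (+0.09716, +0.00834, +1.04132); u = 632.8·(+0.09716)/1.04132 + 303.9 = 362.9426, v = 864.4·(+0.00834)/1.04132 + 255.9 = 262.8256
M3: Pc = R·M3+t = (+0.01953, -0.00460, +0.98126); u = 632.8·(+0.01953)/0.98126 + 303.9 = 316.4917, v = 864.4·(-0.00460)/0.98126 + 255.9 = 251.8520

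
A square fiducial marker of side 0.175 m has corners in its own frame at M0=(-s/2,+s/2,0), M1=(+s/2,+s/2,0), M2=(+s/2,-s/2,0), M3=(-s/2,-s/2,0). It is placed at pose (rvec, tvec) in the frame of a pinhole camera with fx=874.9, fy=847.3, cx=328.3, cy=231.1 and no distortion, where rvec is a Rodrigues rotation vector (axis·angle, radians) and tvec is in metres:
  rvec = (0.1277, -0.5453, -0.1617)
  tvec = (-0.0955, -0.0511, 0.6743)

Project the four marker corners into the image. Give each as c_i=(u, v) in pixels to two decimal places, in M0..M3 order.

Intrinsics K: fx=874.9, fy=847.3, cx=328.3, cy=231.1
Marker side s = 0.175 m; corners in marker frame (Z=0):
  M0 = (-0.0875, +0.0875, 0)
  M1 = (+0.0875, +0.0875, 0)
  M2 = (+0.0875, -0.0875, 0)
  M3 = (-0.0875, -0.0875, 0)
rvec = (0.1277, -0.5453, -0.1617), |rvec| = θ = 0.58293 rad = 33.399°
Rodrigues: sinθ=0.55047, 1−cosθ=0.16515; R = I + sinθ·[k]× + (1−cosθ)·[k]×²:
    [+0.84278 +0.11885 -0.52497]
    [-0.18654 +0.97937 -0.07774]
    [+0.50490 +0.16344 +0.84756]
t = (-0.0955, -0.0511, 0.6743) m
M0: Pc = R·M0+t = (-0.15884, +0.05092, +0.64442); u = 874.9·(-0.15884)/0.64442 + 328.3 = 112.6462, v = 847.3·(+0.05092)/0.64442 + 231.1 = 298.0465
M1: Pc = R·M1+t = (-0.01136, +0.01827, +0.73278); u = 874.9·(-0.01136)/0.73278 + 328.3 = 314.7402, v = 847.3·(+0.01827)/0.73278 + 231.1 = 252.2281
M2: Pc = R·M2+t = (-0.03216, -0.15312, +0.70418); u = 874.9·(-0.03216)/0.70418 + 328.3 = 288.3474, v = 847.3·(-0.15312)/0.70418 + 231.1 = 46.8626
M3: Pc = R·M3+t = (-0.17964, -0.12047, +0.61582); u = 874.9·(-0.17964)/0.61582 + 328.3 = 73.0799, v = 847.3·(-0.12047)/0.61582 + 231.1 = 65.3432

c0=(112.65, 298.05) c1=(314.74, 252.23) c2=(288.35, 46.86) c3=(73.08, 65.34)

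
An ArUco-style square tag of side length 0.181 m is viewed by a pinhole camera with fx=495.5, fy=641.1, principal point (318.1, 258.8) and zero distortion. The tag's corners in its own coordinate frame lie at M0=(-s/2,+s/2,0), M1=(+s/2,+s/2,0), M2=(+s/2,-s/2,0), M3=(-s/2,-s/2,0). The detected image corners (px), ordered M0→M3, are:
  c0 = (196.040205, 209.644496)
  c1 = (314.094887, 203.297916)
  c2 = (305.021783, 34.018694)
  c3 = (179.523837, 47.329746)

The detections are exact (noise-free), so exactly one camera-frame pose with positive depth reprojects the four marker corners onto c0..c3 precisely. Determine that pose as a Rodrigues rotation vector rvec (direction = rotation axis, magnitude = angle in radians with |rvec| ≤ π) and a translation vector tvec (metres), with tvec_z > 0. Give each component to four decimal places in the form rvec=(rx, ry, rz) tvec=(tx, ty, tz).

Intrinsics K: fx=495.5, fy=641.1, cx=318.1, cy=258.8
Marker side s = 0.181 m; corners in marker frame (Z=0):
  M0 = (-0.0905, +0.0905, 0)
  M1 = (+0.0905, +0.0905, 0)
  M2 = (+0.0905, -0.0905, 0)
  M3 = (-0.0905, -0.0905, 0)
Detected image corners:
  c0 = (196.040205, 209.644496) px
  c1 = (314.094887, 203.297916) px
  c2 = (305.021783, 34.018694) px
  c3 = (179.523837, 47.329746) px
Planar DLT: solve 8×8 A·h = b for H (H[2,2]=1):
  H  [+619.72158 +160.56166 +247.71722]
  H  [-79.71874 +960.10436 +126.36604]
  H  [-0.21075 +0.35984 +1.00000]
B = K⁻¹H; ‖b₁‖=1.402474, ‖b₂‖=1.402474; λ = 2/(‖b₁‖+‖b₂‖) = 0.713026, sign → tz>0 ⇒ λ=+0.713026
r₁ = λ·B[:,0] = (+0.98825,-0.02800,-0.15027); r₂ = λ·B[:,1] = (+0.06634,+0.96425,+0.25657)
r₃ = r₁×r₂ = (+0.13771,-0.26352,+0.95477); SVD([r₁ r₂ r₃]) → R = UVᵀ:
  R  [+0.98825 +0.06634 +0.13771]
  R  [-0.02800 +0.96425 -0.26352]
  R  [-0.15027 +0.25657 +0.95477]
t = (-0.10128, -0.14729, +0.71303) m
tr R = 2.907267; θ = arccos((tr R − 1)/2) = 0.305709 rad = 17.516°
axis k = ((R−Rᵀ)₃₂, (R−Rᵀ)₁₃, (R−Rᵀ)₂₁) / (2 sinθ) = (+0.864035, +0.478415, -0.156723)
rvec = θ·k = (+0.264144, +0.146256, -0.047912)

rvec=(0.2641, 0.1463, -0.0479) tvec=(-0.1013, -0.1473, 0.7130)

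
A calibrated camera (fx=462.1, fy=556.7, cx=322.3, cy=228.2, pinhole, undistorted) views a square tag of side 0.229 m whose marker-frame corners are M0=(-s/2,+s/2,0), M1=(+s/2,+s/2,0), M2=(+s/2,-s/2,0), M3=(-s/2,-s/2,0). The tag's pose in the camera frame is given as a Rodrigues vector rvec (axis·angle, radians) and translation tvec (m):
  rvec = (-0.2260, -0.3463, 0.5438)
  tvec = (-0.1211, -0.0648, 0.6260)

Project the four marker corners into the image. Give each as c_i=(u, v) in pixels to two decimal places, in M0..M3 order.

c0=(103.57, 197.25) c1=(260.81, 311.00) c2=(338.20, 148.86) c3=(205.39, 32.11)

Intrinsics K: fx=462.1, fy=556.7, cx=322.3, cy=228.2
Marker side s = 0.229 m; corners in marker frame (Z=0):
  M0 = (-0.1145, +0.1145, 0)
  M1 = (+0.1145, +0.1145, 0)
  M2 = (+0.1145, -0.1145, 0)
  M3 = (-0.1145, -0.1145, 0)
rvec = (-0.2260, -0.3463, 0.5438), |rvec| = θ = 0.68317 rad = 39.143°
Rodrigues: sinθ=0.63125, 1−cosθ=0.22442; R = I + sinθ·[k]× + (1−cosθ)·[k]×²:
    [+0.80014 -0.46484 -0.37908]
    [+0.54011 +0.83324 +0.11827]
    [+0.26089 -0.29938 +0.91777]
t = (-0.1211, -0.0648, 0.6260) m
M0: Pc = R·M0+t = (-0.26594, -0.03124, +0.56185); u = 462.1·(-0.26594)/0.56185 + 322.3 = 103.5742, v = 556.7·(-0.03124)/0.56185 + 228.2 = 197.2500
M1: Pc = R·M1+t = (-0.08271, +0.09245, +0.62159); u = 462.1·(-0.08271)/0.62159 + 322.3 = 260.8132, v = 556.7·(+0.09245)/0.62159 + 228.2 = 310.9974
M2: Pc = R·M2+t = (+0.02374, -0.09836, +0.69015); u = 462.1·(+0.02374)/0.69015 + 322.3 = 338.1956, v = 556.7·(-0.09836)/0.69015 + 228.2 = 148.8563
M3: Pc = R·M3+t = (-0.15949, -0.22205, +0.63041); u = 462.1·(-0.15949)/0.63041 + 322.3 = 205.3900, v = 556.7·(-0.22205)/0.63041 + 228.2 = 32.1131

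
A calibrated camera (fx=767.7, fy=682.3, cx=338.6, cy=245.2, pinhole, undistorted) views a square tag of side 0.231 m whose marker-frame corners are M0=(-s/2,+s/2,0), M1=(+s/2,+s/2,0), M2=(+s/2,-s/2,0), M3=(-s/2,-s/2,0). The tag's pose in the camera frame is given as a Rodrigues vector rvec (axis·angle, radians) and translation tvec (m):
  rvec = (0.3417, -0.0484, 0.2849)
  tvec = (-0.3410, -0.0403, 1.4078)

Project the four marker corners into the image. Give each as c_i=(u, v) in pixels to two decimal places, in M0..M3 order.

Intrinsics K: fx=767.7, fy=682.3, cx=338.6, cy=245.2
Marker side s = 0.231 m; corners in marker frame (Z=0):
  M0 = (-0.1155, +0.1155, 0)
  M1 = (+0.1155, +0.1155, 0)
  M2 = (+0.1155, -0.1155, 0)
  M3 = (-0.1155, -0.1155, 0)
rvec = (0.3417, -0.0484, 0.2849), |rvec| = θ = 0.44751 rad = 25.641°
Rodrigues: sinθ=0.43273, 1−cosθ=0.09847; R = I + sinθ·[k]× + (1−cosθ)·[k]×²:
    [+0.95894 -0.28362 +0.00107]
    [+0.26735 +0.90268 -0.33719]
    [+0.09467 +0.32363 +0.94144]
t = (-0.3410, -0.0403, 1.4078) m
M0: Pc = R·M0+t = (-0.48452, +0.03308, +1.43424); u = 767.7·(-0.48452)/1.43424 + 338.6 = 79.2564, v = 682.3·(+0.03308)/1.43424 + 245.2 = 260.9368
M1: Pc = R·M1+t = (-0.26300, +0.09484, +1.45611); u = 767.7·(-0.26300)/1.45611 + 338.6 = 199.9394, v = 682.3·(+0.09484)/1.45611 + 245.2 = 289.6391
M2: Pc = R·M2+t = (-0.19748, -0.11368, +1.38136); u = 767.7·(-0.19748)/1.38136 + 338.6 = 228.8460, v = 682.3·(-0.11368)/1.38136 + 245.2 = 189.0495
M3: Pc = R·M3+t = (-0.41900, -0.17544, +1.35949); u = 767.7·(-0.41900)/1.35949 + 338.6 = 101.9917, v = 682.3·(-0.17544)/1.35949 + 245.2 = 157.1508

c0=(79.26, 260.94) c1=(199.94, 289.64) c2=(228.85, 189.05) c3=(101.99, 157.15)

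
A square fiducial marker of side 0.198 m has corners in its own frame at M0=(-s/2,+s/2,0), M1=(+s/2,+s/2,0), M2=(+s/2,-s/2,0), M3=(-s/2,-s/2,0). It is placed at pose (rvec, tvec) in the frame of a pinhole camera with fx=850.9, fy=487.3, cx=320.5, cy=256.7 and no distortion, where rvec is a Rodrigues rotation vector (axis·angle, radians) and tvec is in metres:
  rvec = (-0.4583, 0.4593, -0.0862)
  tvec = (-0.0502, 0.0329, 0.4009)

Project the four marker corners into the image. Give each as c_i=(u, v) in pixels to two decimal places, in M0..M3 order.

Intrinsics K: fx=850.9, fy=487.3, cx=320.5, cy=256.7
Marker side s = 0.198 m; corners in marker frame (Z=0):
  M0 = (-0.0990, +0.0990, 0)
  M1 = (+0.0990, +0.0990, 0)
  M2 = (+0.0990, -0.0990, 0)
  M3 = (-0.0990, -0.0990, 0)
rvec = (-0.4583, 0.4593, -0.0862), |rvec| = θ = 0.65454 rad = 37.503°
Rodrigues: sinθ=0.60880, 1−cosθ=0.20667; R = I + sinθ·[k]× + (1−cosθ)·[k]×²:
    [+0.89465 -0.02137 +0.44626]
    [-0.18172 +0.89509 +0.40717]
    [-0.40814 -0.44537 +0.79691]
t = (-0.0502, 0.0329, 0.4009) m
M0: Pc = R·M0+t = (-0.14089, +0.13950, +0.39721); u = 850.9·(-0.14089)/0.39721 + 320.5 = 18.6990, v = 487.3·(+0.13950)/0.39721 + 256.7 = 427.8430
M1: Pc = R·M1+t = (+0.03625, +0.10352, +0.31640); u = 850.9·(+0.03625)/0.31640 + 320.5 = 417.9999, v = 487.3·(+0.10352)/0.31640 + 256.7 = 416.1399
M2: Pc = R·M2+t = (+0.04049, -0.07370, +0.40459); u = 850.9·(+0.04049)/0.40459 + 320.5 = 405.6474, v = 487.3·(-0.07370)/0.40459 + 256.7 = 167.9273
M3: Pc = R·M3+t = (-0.13665, -0.03772, +0.48540); u = 850.9·(-0.13665)/0.48540 + 320.5 = 80.9446, v = 487.3·(-0.03772)/0.48540 + 256.7 = 218.8282

c0=(18.70, 427.84) c1=(418.00, 416.14) c2=(405.65, 167.93) c3=(80.94, 218.83)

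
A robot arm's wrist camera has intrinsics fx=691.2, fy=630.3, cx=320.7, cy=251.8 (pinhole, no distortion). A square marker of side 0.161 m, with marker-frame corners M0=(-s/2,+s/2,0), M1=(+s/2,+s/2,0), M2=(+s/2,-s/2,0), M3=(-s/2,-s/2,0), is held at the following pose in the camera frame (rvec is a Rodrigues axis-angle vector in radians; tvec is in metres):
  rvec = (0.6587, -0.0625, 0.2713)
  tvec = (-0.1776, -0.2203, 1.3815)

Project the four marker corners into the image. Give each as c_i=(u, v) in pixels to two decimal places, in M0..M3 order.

Intrinsics K: fx=691.2, fy=630.3, cx=320.7, cy=251.8
Marker side s = 0.161 m; corners in marker frame (Z=0):
  M0 = (-0.0805, +0.0805, 0)
  M1 = (+0.0805, +0.0805, 0)
  M2 = (+0.0805, -0.0805, 0)
  M3 = (-0.0805, -0.0805, 0)
rvec = (0.6587, -0.0625, 0.2713), |rvec| = θ = 0.71512 rad = 40.973°
Rodrigues: sinθ=0.65571, 1−cosθ=0.24498; R = I + sinθ·[k]× + (1−cosθ)·[k]×²:
    [+0.96287 -0.26848 +0.02830]
    [+0.22904 +0.75689 -0.61210]
    [+0.14292 +0.59585 +0.79027]
t = (-0.1776, -0.2203, 1.3815) m
M0: Pc = R·M0+t = (-0.27672, -0.17781, +1.41796); u = 691.2·(-0.27672)/1.41796 + 320.7 = 185.8081, v = 630.3·(-0.17781)/1.41796 + 251.8 = 172.7622
M1: Pc = R·M1+t = (-0.12170, -0.14093, +1.44097); u = 691.2·(-0.12170)/1.44097 + 320.7 = 262.3224, v = 630.3·(-0.14093)/1.44097 + 251.8 = 190.1540
M2: Pc = R·M2+t = (-0.07848, -0.26279, +1.34504); u = 691.2·(-0.07848)/1.34504 + 320.7 = 280.3720, v = 630.3·(-0.26279)/1.34504 + 251.8 = 128.6529
M3: Pc = R·M3+t = (-0.23350, -0.29967, +1.32203); u = 691.2·(-0.23350)/1.32203 + 320.7 = 198.6196, v = 630.3·(-0.29967)/1.32203 + 251.8 = 108.9287

c0=(185.81, 172.76) c1=(262.32, 190.15) c2=(280.37, 128.65) c3=(198.62, 108.93)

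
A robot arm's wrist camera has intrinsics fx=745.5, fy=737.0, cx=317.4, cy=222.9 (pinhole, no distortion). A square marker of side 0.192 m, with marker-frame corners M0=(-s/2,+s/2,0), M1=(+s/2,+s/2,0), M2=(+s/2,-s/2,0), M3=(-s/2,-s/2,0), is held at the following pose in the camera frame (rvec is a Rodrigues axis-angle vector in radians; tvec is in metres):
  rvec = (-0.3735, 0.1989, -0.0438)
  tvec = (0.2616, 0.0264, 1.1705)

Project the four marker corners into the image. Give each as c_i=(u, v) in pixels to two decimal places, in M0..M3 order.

Intrinsics K: fx=745.5, fy=737.0, cx=317.4, cy=222.9
Marker side s = 0.192 m; corners in marker frame (Z=0):
  M0 = (-0.0960, +0.0960, 0)
  M1 = (+0.0960, +0.0960, 0)
  M2 = (+0.0960, -0.0960, 0)
  M3 = (-0.0960, -0.0960, 0)
rvec = (-0.3735, 0.1989, -0.0438), |rvec| = θ = 0.42542 rad = 24.375°
Rodrigues: sinθ=0.41270, 1−cosθ=0.08913; R = I + sinθ·[k]× + (1−cosθ)·[k]×²:
    [+0.97957 +0.00590 +0.20101]
    [-0.07908 +0.93035 +0.35804]
    [-0.18490 -0.36663 +0.91181]
t = (0.2616, 0.0264, 1.1705) m
M0: Pc = R·M0+t = (+0.16813, +0.12331, +1.15305); u = 745.5·(+0.16813)/1.15305 + 317.4 = 426.1020, v = 737.0·(+0.12331)/1.15305 + 222.9 = 301.7132
M1: Pc = R·M1+t = (+0.35621, +0.10812, +1.11755); u = 745.5·(+0.35621)/1.11755 + 317.4 = 555.0183, v = 737.0·(+0.10812)/1.11755 + 222.9 = 294.2039
M2: Pc = R·M2+t = (+0.35507, -0.07051, +1.18795); u = 745.5·(+0.35507)/1.18795 + 317.4 = 540.2269, v = 737.0·(-0.07051)/1.18795 + 222.9 = 179.1587
M3: Pc = R·M3+t = (+0.16699, -0.05532, +1.22345); u = 745.5·(+0.16699)/1.22345 + 317.4 = 419.1571, v = 737.0·(-0.05532)/1.22345 + 222.9 = 189.5742

c0=(426.10, 301.71) c1=(555.02, 294.20) c2=(540.23, 179.16) c3=(419.16, 189.57)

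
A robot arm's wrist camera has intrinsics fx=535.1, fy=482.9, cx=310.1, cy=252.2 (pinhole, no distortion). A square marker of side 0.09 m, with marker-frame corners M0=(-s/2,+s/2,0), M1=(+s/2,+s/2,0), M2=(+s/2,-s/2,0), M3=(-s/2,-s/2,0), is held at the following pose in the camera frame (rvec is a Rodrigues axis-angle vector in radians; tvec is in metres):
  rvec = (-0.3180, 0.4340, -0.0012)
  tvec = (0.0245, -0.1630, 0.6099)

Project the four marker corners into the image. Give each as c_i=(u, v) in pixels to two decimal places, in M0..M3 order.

Intrinsics K: fx=535.1, fy=482.9, cx=310.1, cy=252.2
Marker side s = 0.09 m; corners in marker frame (Z=0):
  M0 = (-0.0450, +0.0450, 0)
  M1 = (+0.0450, +0.0450, 0)
  M2 = (+0.0450, -0.0450, 0)
  M3 = (-0.0450, -0.0450, 0)
rvec = (-0.3180, 0.4340, -0.0012), |rvec| = θ = 0.53803 rad = 30.827°
Rodrigues: sinθ=0.51245, 1−cosθ=0.14128; R = I + sinθ·[k]× + (1−cosθ)·[k]×²:
    [+0.90807 -0.06621 +0.41355]
    [-0.06850 +0.95065 +0.30262]
    [-0.41318 -0.30313 +0.85872]
t = (0.0245, -0.1630, 0.6099) m
M0: Pc = R·M0+t = (-0.01934, -0.11714, +0.61485); u = 535.1·(-0.01934)/0.61485 + 310.1 = 293.2661, v = 482.9·(-0.11714)/0.61485 + 252.2 = 160.2004
M1: Pc = R·M1+t = (+0.06238, -0.12330, +0.57767); u = 535.1·(+0.06238)/0.57767 + 310.1 = 367.8867, v = 482.9·(-0.12330)/0.57767 + 252.2 = 149.1245
M2: Pc = R·M2+t = (+0.06834, -0.20886, +0.60495); u = 535.1·(+0.06834)/0.60495 + 310.1 = 370.5519, v = 482.9·(-0.20886)/0.60495 + 252.2 = 85.4762
M3: Pc = R·M3+t = (-0.01338, -0.20270, +0.64213); u = 535.1·(-0.01338)/0.64213 + 310.1 = 298.9473, v = 482.9·(-0.20270)/0.64213 + 252.2 = 99.7674

c0=(293.27, 160.20) c1=(367.89, 149.12) c2=(370.55, 85.48) c3=(298.95, 99.77)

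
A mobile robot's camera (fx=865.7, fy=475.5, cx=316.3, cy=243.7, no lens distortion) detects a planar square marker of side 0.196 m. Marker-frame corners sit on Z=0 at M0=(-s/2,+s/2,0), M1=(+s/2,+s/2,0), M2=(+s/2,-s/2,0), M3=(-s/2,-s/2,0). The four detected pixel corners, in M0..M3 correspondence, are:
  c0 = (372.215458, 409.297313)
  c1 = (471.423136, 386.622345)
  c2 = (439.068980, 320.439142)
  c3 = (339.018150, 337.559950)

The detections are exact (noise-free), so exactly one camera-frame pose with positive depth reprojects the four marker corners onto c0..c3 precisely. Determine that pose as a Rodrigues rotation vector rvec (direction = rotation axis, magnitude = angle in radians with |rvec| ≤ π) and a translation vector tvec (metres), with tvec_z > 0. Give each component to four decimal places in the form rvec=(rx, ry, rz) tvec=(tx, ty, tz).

Intrinsics K: fx=865.7, fy=475.5, cx=316.3, cy=243.7
Marker side s = 0.196 m; corners in marker frame (Z=0):
  M0 = (-0.0980, +0.0980, 0)
  M1 = (+0.0980, +0.0980, 0)
  M2 = (+0.0980, -0.0980, 0)
  M3 = (-0.0980, -0.0980, 0)
Detected image corners:
  c0 = (372.215458, 409.297313) px
  c1 = (471.423136, 386.622345) px
  c2 = (439.068980, 320.439142) px
  c3 = (339.018150, 337.559950) px
Planar DLT: solve 8×8 A·h = b for H (H[2,2]=1):
  H  [+665.10221 +133.07298 +407.18418]
  H  [+39.14695 +320.75785 +362.81873]
  H  [+0.38668 -0.08403 +1.00000]
B = K⁻¹H; ‖b₁‖=0.745703, ‖b₂‖=0.745703; λ = 2/(‖b₁‖+‖b₂‖) = 1.341016, sign → tz>0 ⇒ λ=+1.341016
r₁ = λ·B[:,0] = (+0.84082,-0.15536,+0.51854); r₂ = λ·B[:,1] = (+0.24731,+0.96236,-0.11269)
r₃ = r₁×r₂ = (-0.48152,+0.22299,+0.84759); SVD([r₁ r₂ r₃]) → R = UVᵀ:
  R  [+0.84082 +0.24731 -0.48152]
  R  [-0.15536 +0.96236 +0.22299]
  R  [+0.51854 -0.11269 +0.84759]
t = (+0.14078, +0.33594, +1.34102) m
tr R = 2.650775; θ = arccos((tr R − 1)/2) = 0.599909 rad = 34.372°
axis k = ((R−Rᵀ)₃₂, (R−Rᵀ)₁₃, (R−Rᵀ)₂₁) / (2 sinθ) = (-0.297286, -0.885690, -0.356615)
rvec = θ·k = (-0.178344, -0.531333, -0.213937)

rvec=(-0.1783, -0.5313, -0.2139) tvec=(0.1408, 0.3359, 1.3410)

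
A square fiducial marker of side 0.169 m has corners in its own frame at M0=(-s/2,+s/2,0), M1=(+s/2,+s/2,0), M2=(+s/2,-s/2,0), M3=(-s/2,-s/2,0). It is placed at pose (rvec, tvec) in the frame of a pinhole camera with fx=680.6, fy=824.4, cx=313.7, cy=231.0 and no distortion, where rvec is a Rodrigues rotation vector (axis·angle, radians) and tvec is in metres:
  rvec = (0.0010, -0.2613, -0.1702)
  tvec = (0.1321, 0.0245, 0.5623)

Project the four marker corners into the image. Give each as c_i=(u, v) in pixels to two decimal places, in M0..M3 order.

c0=(396.26, 416.30) c1=(576.97, 362.72) c2=(545.67, 127.68) c3=(361.13, 162.70)

Intrinsics K: fx=680.6, fy=824.4, cx=313.7, cy=231.0
Marker side s = 0.169 m; corners in marker frame (Z=0):
  M0 = (-0.0845, +0.0845, 0)
  M1 = (+0.0845, +0.0845, 0)
  M2 = (+0.0845, -0.0845, 0)
  M3 = (-0.0845, -0.0845, 0)
rvec = (0.0010, -0.2613, -0.1702), |rvec| = θ = 0.31184 rad = 17.867°
Rodrigues: sinθ=0.30681, 1−cosθ=0.04823; R = I + sinθ·[k]× + (1−cosθ)·[k]×²:
    [+0.95177 +0.16733 -0.25717]
    [-0.16758 +0.98563 +0.02107]
    [+0.25700 +0.02304 +0.96614]
t = (0.1321, 0.0245, 0.5623) m
M0: Pc = R·M0+t = (+0.06581, +0.12195, +0.54253); u = 680.6·(+0.06581)/0.54253 + 313.7 = 396.2637, v = 824.4·(+0.12195)/0.54253 + 231.0 = 416.3038
M1: Pc = R·M1+t = (+0.22666, +0.09363, +0.58596); u = 680.6·(+0.22666)/0.58596 + 313.7 = 576.9710, v = 824.4·(+0.09363)/0.58596 + 231.0 = 362.7224
M2: Pc = R·M2+t = (+0.19839, -0.07295, +0.58207); u = 680.6·(+0.19839)/0.58207 + 313.7 = 545.6675, v = 824.4·(-0.07295)/0.58207 + 231.0 = 127.6836
M3: Pc = R·M3+t = (+0.03754, -0.04463, +0.53864); u = 680.6·(+0.03754)/0.53864 + 313.7 = 361.1296, v = 824.4·(-0.04463)/0.53864 + 231.0 = 162.6999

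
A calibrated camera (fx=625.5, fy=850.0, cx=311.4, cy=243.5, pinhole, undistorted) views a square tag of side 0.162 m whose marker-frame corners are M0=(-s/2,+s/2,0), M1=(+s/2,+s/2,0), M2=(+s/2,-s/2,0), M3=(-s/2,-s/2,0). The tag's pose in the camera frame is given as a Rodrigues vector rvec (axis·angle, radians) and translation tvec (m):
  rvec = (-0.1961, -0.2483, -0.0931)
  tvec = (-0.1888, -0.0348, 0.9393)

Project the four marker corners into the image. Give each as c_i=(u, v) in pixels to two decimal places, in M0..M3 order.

c0=(133.18, 290.28) c1=(244.38, 278.45) c2=(234.38, 139.38) c3=(126.24, 144.74)

Intrinsics K: fx=625.5, fy=850.0, cx=311.4, cy=243.5
Marker side s = 0.162 m; corners in marker frame (Z=0):
  M0 = (-0.0810, +0.0810, 0)
  M1 = (+0.0810, +0.0810, 0)
  M2 = (+0.0810, -0.0810, 0)
  M3 = (-0.0810, -0.0810, 0)
rvec = (-0.1961, -0.2483, -0.0931), |rvec| = θ = 0.32981 rad = 18.897°
Rodrigues: sinθ=0.32386, 1−cosθ=0.05390; R = I + sinθ·[k]× + (1−cosθ)·[k]×²:
    [+0.96516 +0.11555 -0.23478]
    [-0.06730 +0.97665 +0.20402]
    [+0.25287 -0.18111 +0.95040]
t = (-0.1888, -0.0348, 0.9393) m
M0: Pc = R·M0+t = (-0.25762, +0.04976, +0.90415); u = 625.5·(-0.25762)/0.90415 + 311.4 = 133.1766, v = 850.0·(+0.04976)/0.90415 + 243.5 = 290.2797
M1: Pc = R·M1+t = (-0.10126, +0.03886, +0.94511); u = 625.5·(-0.10126)/0.94511 + 311.4 = 244.3816, v = 850.0·(+0.03886)/0.94511 + 243.5 = 278.4473
M2: Pc = R·M2+t = (-0.11998, -0.11936, +0.97445); u = 625.5·(-0.11998)/0.97445 + 311.4 = 234.3839, v = 850.0·(-0.11936)/0.97445 + 243.5 = 139.3843
M3: Pc = R·M3+t = (-0.27634, -0.10846, +0.93349); u = 625.5·(-0.27634)/0.93349 + 311.4 = 126.2354, v = 850.0·(-0.10846)/0.93349 + 243.5 = 144.7422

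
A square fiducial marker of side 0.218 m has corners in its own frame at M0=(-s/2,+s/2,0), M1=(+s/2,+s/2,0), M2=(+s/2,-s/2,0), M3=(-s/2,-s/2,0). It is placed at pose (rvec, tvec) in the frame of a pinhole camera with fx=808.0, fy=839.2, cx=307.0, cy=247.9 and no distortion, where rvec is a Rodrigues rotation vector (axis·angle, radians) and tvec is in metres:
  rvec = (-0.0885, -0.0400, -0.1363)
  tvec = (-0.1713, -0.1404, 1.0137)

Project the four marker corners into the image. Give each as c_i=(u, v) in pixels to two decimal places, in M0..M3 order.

Intrinsics K: fx=808.0, fy=839.2, cx=307.0, cy=247.9
Marker side s = 0.218 m; corners in marker frame (Z=0):
  M0 = (-0.1090, +0.1090, 0)
  M1 = (+0.1090, +0.1090, 0)
  M2 = (+0.1090, -0.1090, 0)
  M3 = (-0.1090, -0.1090, 0)
rvec = (-0.0885, -0.0400, -0.1363), |rvec| = θ = 0.16736 rad = 9.589°
Rodrigues: sinθ=0.16658, 1−cosθ=0.01397; R = I + sinθ·[k]× + (1−cosθ)·[k]×²:
    [+0.98993 +0.13743 -0.03380]
    [-0.13390 +0.98683 +0.09081]
    [+0.04583 -0.08537 +0.99529]
t = (-0.1713, -0.1404, 1.0137) m
M0: Pc = R·M0+t = (-0.26422, -0.01824, +0.99940); u = 808.0·(-0.26422)/0.99940 + 307.0 = 93.3795, v = 839.2·(-0.01824)/0.99940 + 247.9 = 232.5829
M1: Pc = R·M1+t = (-0.04842, -0.04743, +1.00939); u = 808.0·(-0.04842)/1.00939 + 307.0 = 268.2429, v = 839.2·(-0.04743)/1.00939 + 247.9 = 208.4663
M2: Pc = R·M2+t = (-0.07838, -0.26256, +1.02800); u = 808.0·(-0.07838)/1.02800 + 307.0 = 245.3963, v = 839.2·(-0.26256)/1.02800 + 247.9 = 33.5621
M3: Pc = R·M3+t = (-0.29418, -0.23337, +1.01801); u = 808.0·(-0.29418)/1.01801 + 307.0 = 73.5054, v = 839.2·(-0.23337)/1.01801 + 247.9 = 55.5213

c0=(93.38, 232.58) c1=(268.24, 208.47) c2=(245.40, 33.56) c3=(73.51, 55.52)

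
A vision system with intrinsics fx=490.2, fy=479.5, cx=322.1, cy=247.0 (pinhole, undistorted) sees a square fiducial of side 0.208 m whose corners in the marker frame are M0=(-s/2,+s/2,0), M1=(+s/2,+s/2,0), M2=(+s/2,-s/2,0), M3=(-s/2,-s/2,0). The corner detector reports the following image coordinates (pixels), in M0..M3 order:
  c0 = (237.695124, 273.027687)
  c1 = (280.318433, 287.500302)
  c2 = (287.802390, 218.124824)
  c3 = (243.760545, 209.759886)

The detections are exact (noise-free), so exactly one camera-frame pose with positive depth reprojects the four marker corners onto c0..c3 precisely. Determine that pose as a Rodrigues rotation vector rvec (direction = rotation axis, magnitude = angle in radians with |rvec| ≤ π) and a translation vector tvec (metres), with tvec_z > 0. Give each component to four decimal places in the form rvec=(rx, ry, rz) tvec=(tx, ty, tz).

rvec=(0.0783, 0.7600, 0.1575) tvec=(-0.1841, 0.0004, 1.4849)

Intrinsics K: fx=490.2, fy=479.5, cx=322.1, cy=247.0
Marker side s = 0.208 m; corners in marker frame (Z=0):
  M0 = (-0.1040, +0.1040, 0)
  M1 = (+0.1040, +0.1040, 0)
  M2 = (+0.1040, -0.1040, 0)
  M3 = (-0.1040, -0.1040, 0)
Detected image corners:
  c0 = (237.695124, 273.027687) px
  c1 = (280.318433, 287.500302) px
  c2 = (287.802390, 218.124824) px
  c3 = (243.760545, 209.759886) px
Planar DLT: solve 8×8 A·h = b for H (H[2,2]=1):
  H  [+88.24593 -9.88089 +261.33293]
  H  [-58.02819 +339.37012 +247.12759]
  H  [-0.45753 +0.08585 +1.00000]
B = K⁻¹H; ‖b₁‖=0.673432, ‖b₂‖=0.673432; λ = 2/(‖b₁‖+‖b₂‖) = 1.484931, sign → tz>0 ⇒ λ=+1.484931
r₁ = λ·B[:,0] = (+0.71374,+0.17027,-0.67940); r₂ = λ·B[:,1] = (-0.11370,+0.98530,+0.12749)
r₃ = r₁×r₂ = (+0.69112,-0.01374,+0.72261); SVD([r₁ r₂ r₃]) → R = UVᵀ:
  R  [+0.71374 -0.11370 +0.69112]
  R  [+0.17027 +0.98530 -0.01374]
  R  [-0.67940 +0.12749 +0.72261]
t = (-0.18408, +0.00040, +1.48493) m
tr R = 2.421647; θ = arccos((tr R − 1)/2) = 0.780128 rad = 44.698°
axis k = ((R−Rᵀ)₃₂, (R−Rᵀ)₁₃, (R−Rᵀ)₂₁) / (2 sinθ) = (+0.100396, +0.974254, +0.201864)
rvec = θ·k = (+0.078321, +0.760043, +0.157480)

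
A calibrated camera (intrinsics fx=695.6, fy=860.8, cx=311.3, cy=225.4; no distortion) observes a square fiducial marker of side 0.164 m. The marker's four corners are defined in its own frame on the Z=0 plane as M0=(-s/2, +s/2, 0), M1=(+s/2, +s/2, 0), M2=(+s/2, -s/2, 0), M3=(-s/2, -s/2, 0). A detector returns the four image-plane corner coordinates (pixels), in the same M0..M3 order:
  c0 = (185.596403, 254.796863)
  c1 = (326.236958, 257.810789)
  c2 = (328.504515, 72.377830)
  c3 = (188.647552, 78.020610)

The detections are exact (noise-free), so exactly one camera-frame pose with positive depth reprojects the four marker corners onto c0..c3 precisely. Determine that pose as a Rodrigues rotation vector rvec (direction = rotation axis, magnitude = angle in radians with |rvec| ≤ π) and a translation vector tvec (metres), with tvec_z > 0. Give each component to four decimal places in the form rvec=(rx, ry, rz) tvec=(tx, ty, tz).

rvec=(-0.0325, 0.2288, 0.0122) tvec=(-0.0623, -0.0541, 0.7778)

Intrinsics K: fx=695.6, fy=860.8, cx=311.3, cy=225.4
Marker side s = 0.164 m; corners in marker frame (Z=0):
  M0 = (-0.0820, +0.0820, 0)
  M1 = (+0.0820, +0.0820, 0)
  M2 = (+0.0820, -0.0820, 0)
  M3 = (-0.0820, -0.0820, 0)
Detected image corners:
  c0 = (185.596403, 254.796863) px
  c1 = (326.236958, 257.810789) px
  c2 = (328.504515, 72.377830) px
  c3 = (188.647552, 78.020610) px
Planar DLT: solve 8×8 A·h = b for H (H[2,2]=1):
  H  [+780.11658 -26.45969 +255.57307]
  H  [-56.45812 +1097.10121 +165.47320]
  H  [-0.29175 -0.03960 +1.00000]
B = K⁻¹H; ‖b₁‖=1.285653, ‖b₂‖=1.285653; λ = 2/(‖b₁‖+‖b₂‖) = 0.777815, sign → tz>0 ⇒ λ=+0.777815
r₁ = λ·B[:,0] = (+0.97388,+0.00841,-0.22693); r₂ = λ·B[:,1] = (-0.01580,+0.99940,-0.03080)
r₃ = r₁×r₂ = (+0.22653,+0.03358,+0.97342); SVD([r₁ r₂ r₃]) → R = UVᵀ:
  R  [+0.97388 -0.01580 +0.22653]
  R  [+0.00841 +0.99940 +0.03358]
  R  [-0.22693 -0.03080 +0.97342]
t = (-0.06231, -0.05415, +0.77781) m
tr R = 2.946701; θ = arccos((tr R − 1)/2) = 0.231381 rad = 13.257°
axis k = ((R−Rᵀ)₃₂, (R−Rᵀ)₁₃, (R−Rᵀ)₂₁) / (2 sinθ) = (-0.140380, +0.988690, +0.052781)
rvec = θ·k = (-0.032481, +0.228764, +0.012212)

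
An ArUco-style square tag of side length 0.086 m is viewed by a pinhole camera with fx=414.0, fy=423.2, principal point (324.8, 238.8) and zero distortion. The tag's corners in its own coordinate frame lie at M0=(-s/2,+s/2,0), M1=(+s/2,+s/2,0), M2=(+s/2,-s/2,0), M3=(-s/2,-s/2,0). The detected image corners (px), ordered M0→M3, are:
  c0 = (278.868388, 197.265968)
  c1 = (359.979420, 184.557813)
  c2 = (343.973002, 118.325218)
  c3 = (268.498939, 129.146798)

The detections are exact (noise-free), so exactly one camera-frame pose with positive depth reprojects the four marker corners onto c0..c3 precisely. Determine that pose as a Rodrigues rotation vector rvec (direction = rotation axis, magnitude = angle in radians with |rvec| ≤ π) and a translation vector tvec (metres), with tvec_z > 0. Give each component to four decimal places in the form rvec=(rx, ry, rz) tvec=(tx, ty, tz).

Intrinsics K: fx=414.0, fy=423.2, cx=324.8, cy=238.8
Marker side s = 0.086 m; corners in marker frame (Z=0):
  M0 = (-0.0430, +0.0430, 0)
  M1 = (+0.0430, +0.0430, 0)
  M2 = (+0.0430, -0.0430, 0)
  M3 = (-0.0430, -0.0430, 0)
Detected image corners:
  c0 = (278.868388, 197.265968) px
  c1 = (359.979420, 184.557813) px
  c2 = (343.973002, 118.325218) px
  c3 = (268.498939, 129.146798) px
Planar DLT: solve 8×8 A·h = b for H (H[2,2]=1):
  H  [+963.83385 -117.51535 +312.87842]
  H  [-108.89482 +644.68986 +156.02807]
  H  [+0.17478 -0.86664 +1.00000]
B = K⁻¹H; ‖b₁‖=2.226573, ‖b₂‖=2.226573; λ = 2/(‖b₁‖+‖b₂‖) = 0.449121, sign → tz>0 ⇒ λ=+0.449121
r₁ = λ·B[:,0] = (+0.98401,-0.15986,+0.07850); r₂ = λ·B[:,1] = (+0.17788,+0.90381,-0.38922)
r₃ = r₁×r₂ = (-0.00873,+0.39697,+0.91779); SVD([r₁ r₂ r₃]) → R = UVᵀ:
  R  [+0.98401 +0.17788 -0.00873]
  R  [-0.15986 +0.90381 +0.39697]
  R  [+0.07850 -0.38922 +0.91779]
t = (-0.01293, -0.08784, +0.44912) m
tr R = 2.805611; θ = arccos((tr R − 1)/2) = 0.444547 rad = 25.471°
axis k = ((R−Rᵀ)₃₂, (R−Rᵀ)₁₃, (R−Rᵀ)₂₁) / (2 sinθ) = (-0.914070, -0.101411, -0.392672)
rvec = θ·k = (-0.406347, -0.045082, -0.174561)

rvec=(-0.4063, -0.0451, -0.1746) tvec=(-0.0129, -0.0878, 0.4491)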